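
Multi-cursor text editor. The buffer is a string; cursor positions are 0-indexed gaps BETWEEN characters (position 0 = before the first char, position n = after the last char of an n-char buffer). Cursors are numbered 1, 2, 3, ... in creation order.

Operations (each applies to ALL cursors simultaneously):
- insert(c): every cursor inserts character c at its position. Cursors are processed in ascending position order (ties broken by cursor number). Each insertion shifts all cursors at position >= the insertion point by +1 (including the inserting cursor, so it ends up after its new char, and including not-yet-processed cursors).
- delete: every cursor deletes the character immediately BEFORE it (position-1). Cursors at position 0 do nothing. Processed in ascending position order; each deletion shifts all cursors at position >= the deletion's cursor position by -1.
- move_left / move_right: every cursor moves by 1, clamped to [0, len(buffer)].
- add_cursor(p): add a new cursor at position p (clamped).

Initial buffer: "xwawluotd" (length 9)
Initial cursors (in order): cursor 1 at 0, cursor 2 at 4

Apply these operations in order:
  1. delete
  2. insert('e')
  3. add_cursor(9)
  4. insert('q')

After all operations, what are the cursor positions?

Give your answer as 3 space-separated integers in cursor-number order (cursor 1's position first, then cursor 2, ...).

After op 1 (delete): buffer="xwaluotd" (len 8), cursors c1@0 c2@3, authorship ........
After op 2 (insert('e')): buffer="exwaeluotd" (len 10), cursors c1@1 c2@5, authorship 1...2.....
After op 3 (add_cursor(9)): buffer="exwaeluotd" (len 10), cursors c1@1 c2@5 c3@9, authorship 1...2.....
After op 4 (insert('q')): buffer="eqxwaeqluotqd" (len 13), cursors c1@2 c2@7 c3@12, authorship 11...22....3.

Answer: 2 7 12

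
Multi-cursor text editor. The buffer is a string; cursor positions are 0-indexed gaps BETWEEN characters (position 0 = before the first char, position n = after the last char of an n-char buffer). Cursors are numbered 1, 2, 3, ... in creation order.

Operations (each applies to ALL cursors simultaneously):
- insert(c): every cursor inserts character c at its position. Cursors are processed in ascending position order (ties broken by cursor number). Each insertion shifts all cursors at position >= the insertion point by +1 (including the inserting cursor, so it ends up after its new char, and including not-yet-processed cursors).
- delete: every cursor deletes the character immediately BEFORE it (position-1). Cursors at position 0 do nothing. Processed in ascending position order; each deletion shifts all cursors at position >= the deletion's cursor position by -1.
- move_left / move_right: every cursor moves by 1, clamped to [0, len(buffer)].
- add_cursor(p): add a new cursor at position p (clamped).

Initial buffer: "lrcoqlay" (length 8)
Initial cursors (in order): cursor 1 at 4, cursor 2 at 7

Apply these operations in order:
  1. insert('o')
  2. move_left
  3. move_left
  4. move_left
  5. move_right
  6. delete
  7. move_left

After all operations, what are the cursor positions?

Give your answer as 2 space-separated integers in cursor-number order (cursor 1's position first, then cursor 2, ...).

After op 1 (insert('o')): buffer="lrcooqlaoy" (len 10), cursors c1@5 c2@9, authorship ....1...2.
After op 2 (move_left): buffer="lrcooqlaoy" (len 10), cursors c1@4 c2@8, authorship ....1...2.
After op 3 (move_left): buffer="lrcooqlaoy" (len 10), cursors c1@3 c2@7, authorship ....1...2.
After op 4 (move_left): buffer="lrcooqlaoy" (len 10), cursors c1@2 c2@6, authorship ....1...2.
After op 5 (move_right): buffer="lrcooqlaoy" (len 10), cursors c1@3 c2@7, authorship ....1...2.
After op 6 (delete): buffer="lrooqaoy" (len 8), cursors c1@2 c2@5, authorship ...1..2.
After op 7 (move_left): buffer="lrooqaoy" (len 8), cursors c1@1 c2@4, authorship ...1..2.

Answer: 1 4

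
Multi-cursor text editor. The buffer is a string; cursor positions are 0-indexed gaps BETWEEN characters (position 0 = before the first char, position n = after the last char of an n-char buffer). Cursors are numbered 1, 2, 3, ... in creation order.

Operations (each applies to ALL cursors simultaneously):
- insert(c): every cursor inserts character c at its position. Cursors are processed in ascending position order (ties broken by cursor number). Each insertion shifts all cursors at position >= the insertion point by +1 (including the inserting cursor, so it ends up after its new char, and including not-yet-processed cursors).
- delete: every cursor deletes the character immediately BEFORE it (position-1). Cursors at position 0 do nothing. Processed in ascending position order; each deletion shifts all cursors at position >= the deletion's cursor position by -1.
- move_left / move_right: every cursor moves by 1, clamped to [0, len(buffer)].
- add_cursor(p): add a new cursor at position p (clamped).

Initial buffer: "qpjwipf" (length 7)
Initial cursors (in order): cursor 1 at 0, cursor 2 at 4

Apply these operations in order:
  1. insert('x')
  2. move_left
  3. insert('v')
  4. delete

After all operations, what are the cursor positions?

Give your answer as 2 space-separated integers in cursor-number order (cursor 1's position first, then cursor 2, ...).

After op 1 (insert('x')): buffer="xqpjwxipf" (len 9), cursors c1@1 c2@6, authorship 1....2...
After op 2 (move_left): buffer="xqpjwxipf" (len 9), cursors c1@0 c2@5, authorship 1....2...
After op 3 (insert('v')): buffer="vxqpjwvxipf" (len 11), cursors c1@1 c2@7, authorship 11....22...
After op 4 (delete): buffer="xqpjwxipf" (len 9), cursors c1@0 c2@5, authorship 1....2...

Answer: 0 5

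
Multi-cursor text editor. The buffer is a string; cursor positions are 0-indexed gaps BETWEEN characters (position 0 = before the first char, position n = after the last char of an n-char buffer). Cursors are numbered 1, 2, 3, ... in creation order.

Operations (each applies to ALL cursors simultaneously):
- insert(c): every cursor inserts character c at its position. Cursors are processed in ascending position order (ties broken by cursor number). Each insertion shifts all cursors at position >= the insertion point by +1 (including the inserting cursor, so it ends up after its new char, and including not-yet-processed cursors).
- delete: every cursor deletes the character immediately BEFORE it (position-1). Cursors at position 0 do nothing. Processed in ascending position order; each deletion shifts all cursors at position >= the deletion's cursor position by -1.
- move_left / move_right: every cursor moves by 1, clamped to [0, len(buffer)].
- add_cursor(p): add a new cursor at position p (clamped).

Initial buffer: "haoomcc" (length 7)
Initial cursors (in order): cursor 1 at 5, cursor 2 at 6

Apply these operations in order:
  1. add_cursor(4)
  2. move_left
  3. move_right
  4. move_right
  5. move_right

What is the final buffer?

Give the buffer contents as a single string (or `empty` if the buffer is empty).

After op 1 (add_cursor(4)): buffer="haoomcc" (len 7), cursors c3@4 c1@5 c2@6, authorship .......
After op 2 (move_left): buffer="haoomcc" (len 7), cursors c3@3 c1@4 c2@5, authorship .......
After op 3 (move_right): buffer="haoomcc" (len 7), cursors c3@4 c1@5 c2@6, authorship .......
After op 4 (move_right): buffer="haoomcc" (len 7), cursors c3@5 c1@6 c2@7, authorship .......
After op 5 (move_right): buffer="haoomcc" (len 7), cursors c3@6 c1@7 c2@7, authorship .......

Answer: haoomcc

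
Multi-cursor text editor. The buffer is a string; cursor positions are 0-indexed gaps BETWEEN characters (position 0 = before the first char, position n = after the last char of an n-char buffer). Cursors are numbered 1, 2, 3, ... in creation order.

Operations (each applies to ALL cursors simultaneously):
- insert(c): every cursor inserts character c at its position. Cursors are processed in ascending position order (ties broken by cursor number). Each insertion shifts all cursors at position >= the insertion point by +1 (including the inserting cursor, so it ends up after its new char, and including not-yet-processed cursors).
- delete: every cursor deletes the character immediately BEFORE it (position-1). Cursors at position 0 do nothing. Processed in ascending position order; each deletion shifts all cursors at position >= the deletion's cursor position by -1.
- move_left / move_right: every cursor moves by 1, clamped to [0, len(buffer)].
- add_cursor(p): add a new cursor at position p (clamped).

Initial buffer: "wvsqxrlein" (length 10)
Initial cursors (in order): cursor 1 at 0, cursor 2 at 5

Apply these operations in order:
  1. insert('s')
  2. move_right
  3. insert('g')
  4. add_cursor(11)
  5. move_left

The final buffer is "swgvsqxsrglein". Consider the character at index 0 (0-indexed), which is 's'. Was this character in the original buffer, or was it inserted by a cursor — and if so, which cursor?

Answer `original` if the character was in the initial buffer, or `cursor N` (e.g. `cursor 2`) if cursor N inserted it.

Answer: cursor 1

Derivation:
After op 1 (insert('s')): buffer="swvsqxsrlein" (len 12), cursors c1@1 c2@7, authorship 1.....2.....
After op 2 (move_right): buffer="swvsqxsrlein" (len 12), cursors c1@2 c2@8, authorship 1.....2.....
After op 3 (insert('g')): buffer="swgvsqxsrglein" (len 14), cursors c1@3 c2@10, authorship 1.1....2.2....
After op 4 (add_cursor(11)): buffer="swgvsqxsrglein" (len 14), cursors c1@3 c2@10 c3@11, authorship 1.1....2.2....
After op 5 (move_left): buffer="swgvsqxsrglein" (len 14), cursors c1@2 c2@9 c3@10, authorship 1.1....2.2....
Authorship (.=original, N=cursor N): 1 . 1 . . . . 2 . 2 . . . .
Index 0: author = 1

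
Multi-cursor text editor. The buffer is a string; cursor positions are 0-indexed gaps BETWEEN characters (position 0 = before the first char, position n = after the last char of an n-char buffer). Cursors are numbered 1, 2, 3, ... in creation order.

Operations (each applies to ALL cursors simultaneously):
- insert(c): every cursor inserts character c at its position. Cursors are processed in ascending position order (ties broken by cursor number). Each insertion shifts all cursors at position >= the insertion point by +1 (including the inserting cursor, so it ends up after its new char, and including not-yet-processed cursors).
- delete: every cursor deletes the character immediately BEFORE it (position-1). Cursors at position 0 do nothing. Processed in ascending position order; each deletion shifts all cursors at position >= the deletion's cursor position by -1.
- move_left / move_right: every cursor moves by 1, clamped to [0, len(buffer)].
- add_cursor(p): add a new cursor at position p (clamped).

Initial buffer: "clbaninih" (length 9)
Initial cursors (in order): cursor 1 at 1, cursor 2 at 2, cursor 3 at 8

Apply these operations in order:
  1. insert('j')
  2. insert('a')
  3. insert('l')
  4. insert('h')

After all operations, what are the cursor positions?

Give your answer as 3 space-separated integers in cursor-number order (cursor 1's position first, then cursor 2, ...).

Answer: 5 10 20

Derivation:
After op 1 (insert('j')): buffer="cjljbaninijh" (len 12), cursors c1@2 c2@4 c3@11, authorship .1.2......3.
After op 2 (insert('a')): buffer="cjaljabaninijah" (len 15), cursors c1@3 c2@6 c3@14, authorship .11.22......33.
After op 3 (insert('l')): buffer="cjalljalbaninijalh" (len 18), cursors c1@4 c2@8 c3@17, authorship .111.222......333.
After op 4 (insert('h')): buffer="cjalhljalhbaninijalhh" (len 21), cursors c1@5 c2@10 c3@20, authorship .1111.2222......3333.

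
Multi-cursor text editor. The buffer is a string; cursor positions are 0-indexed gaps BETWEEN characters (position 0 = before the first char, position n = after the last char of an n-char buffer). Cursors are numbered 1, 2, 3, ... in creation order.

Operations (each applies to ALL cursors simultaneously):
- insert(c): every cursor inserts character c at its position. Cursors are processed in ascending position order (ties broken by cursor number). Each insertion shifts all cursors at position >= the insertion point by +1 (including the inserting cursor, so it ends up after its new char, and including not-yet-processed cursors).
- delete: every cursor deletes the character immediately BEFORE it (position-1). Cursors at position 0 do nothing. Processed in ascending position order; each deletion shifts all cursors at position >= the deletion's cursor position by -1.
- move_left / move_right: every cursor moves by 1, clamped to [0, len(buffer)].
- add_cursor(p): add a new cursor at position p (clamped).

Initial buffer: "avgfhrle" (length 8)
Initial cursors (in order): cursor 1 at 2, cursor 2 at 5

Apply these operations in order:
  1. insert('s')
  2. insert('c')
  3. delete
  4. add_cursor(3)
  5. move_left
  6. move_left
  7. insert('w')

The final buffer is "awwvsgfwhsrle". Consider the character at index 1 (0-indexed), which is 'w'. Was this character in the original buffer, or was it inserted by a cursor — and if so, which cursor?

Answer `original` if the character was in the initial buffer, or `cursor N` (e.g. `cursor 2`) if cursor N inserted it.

After op 1 (insert('s')): buffer="avsgfhsrle" (len 10), cursors c1@3 c2@7, authorship ..1...2...
After op 2 (insert('c')): buffer="avscgfhscrle" (len 12), cursors c1@4 c2@9, authorship ..11...22...
After op 3 (delete): buffer="avsgfhsrle" (len 10), cursors c1@3 c2@7, authorship ..1...2...
After op 4 (add_cursor(3)): buffer="avsgfhsrle" (len 10), cursors c1@3 c3@3 c2@7, authorship ..1...2...
After op 5 (move_left): buffer="avsgfhsrle" (len 10), cursors c1@2 c3@2 c2@6, authorship ..1...2...
After op 6 (move_left): buffer="avsgfhsrle" (len 10), cursors c1@1 c3@1 c2@5, authorship ..1...2...
After op 7 (insert('w')): buffer="awwvsgfwhsrle" (len 13), cursors c1@3 c3@3 c2@8, authorship .13.1..2.2...
Authorship (.=original, N=cursor N): . 1 3 . 1 . . 2 . 2 . . .
Index 1: author = 1

Answer: cursor 1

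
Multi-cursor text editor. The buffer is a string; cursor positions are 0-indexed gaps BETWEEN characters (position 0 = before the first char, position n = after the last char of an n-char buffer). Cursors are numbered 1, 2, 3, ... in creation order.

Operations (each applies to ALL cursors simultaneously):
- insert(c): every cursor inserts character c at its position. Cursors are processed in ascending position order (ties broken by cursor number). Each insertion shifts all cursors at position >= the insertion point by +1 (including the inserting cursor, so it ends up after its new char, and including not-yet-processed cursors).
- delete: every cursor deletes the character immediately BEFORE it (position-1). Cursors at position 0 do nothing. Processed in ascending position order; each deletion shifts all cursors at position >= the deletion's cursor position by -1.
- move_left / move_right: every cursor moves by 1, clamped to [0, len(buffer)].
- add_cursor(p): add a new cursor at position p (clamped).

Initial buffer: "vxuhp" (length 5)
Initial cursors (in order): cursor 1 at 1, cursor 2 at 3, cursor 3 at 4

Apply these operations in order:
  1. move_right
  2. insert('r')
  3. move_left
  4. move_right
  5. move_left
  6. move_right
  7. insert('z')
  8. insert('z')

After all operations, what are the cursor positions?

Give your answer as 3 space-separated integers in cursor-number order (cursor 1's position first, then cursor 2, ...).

Answer: 5 10 14

Derivation:
After op 1 (move_right): buffer="vxuhp" (len 5), cursors c1@2 c2@4 c3@5, authorship .....
After op 2 (insert('r')): buffer="vxruhrpr" (len 8), cursors c1@3 c2@6 c3@8, authorship ..1..2.3
After op 3 (move_left): buffer="vxruhrpr" (len 8), cursors c1@2 c2@5 c3@7, authorship ..1..2.3
After op 4 (move_right): buffer="vxruhrpr" (len 8), cursors c1@3 c2@6 c3@8, authorship ..1..2.3
After op 5 (move_left): buffer="vxruhrpr" (len 8), cursors c1@2 c2@5 c3@7, authorship ..1..2.3
After op 6 (move_right): buffer="vxruhrpr" (len 8), cursors c1@3 c2@6 c3@8, authorship ..1..2.3
After op 7 (insert('z')): buffer="vxrzuhrzprz" (len 11), cursors c1@4 c2@8 c3@11, authorship ..11..22.33
After op 8 (insert('z')): buffer="vxrzzuhrzzprzz" (len 14), cursors c1@5 c2@10 c3@14, authorship ..111..222.333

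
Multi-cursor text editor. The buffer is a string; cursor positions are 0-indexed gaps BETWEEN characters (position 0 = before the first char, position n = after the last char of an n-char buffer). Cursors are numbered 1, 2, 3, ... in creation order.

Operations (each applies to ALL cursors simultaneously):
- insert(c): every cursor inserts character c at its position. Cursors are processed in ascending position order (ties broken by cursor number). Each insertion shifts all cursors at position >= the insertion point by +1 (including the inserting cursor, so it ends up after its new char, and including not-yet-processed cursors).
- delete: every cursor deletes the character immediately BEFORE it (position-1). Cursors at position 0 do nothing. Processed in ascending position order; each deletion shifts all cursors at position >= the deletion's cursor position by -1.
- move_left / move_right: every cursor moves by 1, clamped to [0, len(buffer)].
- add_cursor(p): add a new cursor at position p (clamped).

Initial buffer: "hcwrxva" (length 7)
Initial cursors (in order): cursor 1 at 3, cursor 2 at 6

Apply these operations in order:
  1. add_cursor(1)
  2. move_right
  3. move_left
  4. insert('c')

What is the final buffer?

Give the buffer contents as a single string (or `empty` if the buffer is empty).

After op 1 (add_cursor(1)): buffer="hcwrxva" (len 7), cursors c3@1 c1@3 c2@6, authorship .......
After op 2 (move_right): buffer="hcwrxva" (len 7), cursors c3@2 c1@4 c2@7, authorship .......
After op 3 (move_left): buffer="hcwrxva" (len 7), cursors c3@1 c1@3 c2@6, authorship .......
After op 4 (insert('c')): buffer="hccwcrxvca" (len 10), cursors c3@2 c1@5 c2@9, authorship .3..1...2.

Answer: hccwcrxvca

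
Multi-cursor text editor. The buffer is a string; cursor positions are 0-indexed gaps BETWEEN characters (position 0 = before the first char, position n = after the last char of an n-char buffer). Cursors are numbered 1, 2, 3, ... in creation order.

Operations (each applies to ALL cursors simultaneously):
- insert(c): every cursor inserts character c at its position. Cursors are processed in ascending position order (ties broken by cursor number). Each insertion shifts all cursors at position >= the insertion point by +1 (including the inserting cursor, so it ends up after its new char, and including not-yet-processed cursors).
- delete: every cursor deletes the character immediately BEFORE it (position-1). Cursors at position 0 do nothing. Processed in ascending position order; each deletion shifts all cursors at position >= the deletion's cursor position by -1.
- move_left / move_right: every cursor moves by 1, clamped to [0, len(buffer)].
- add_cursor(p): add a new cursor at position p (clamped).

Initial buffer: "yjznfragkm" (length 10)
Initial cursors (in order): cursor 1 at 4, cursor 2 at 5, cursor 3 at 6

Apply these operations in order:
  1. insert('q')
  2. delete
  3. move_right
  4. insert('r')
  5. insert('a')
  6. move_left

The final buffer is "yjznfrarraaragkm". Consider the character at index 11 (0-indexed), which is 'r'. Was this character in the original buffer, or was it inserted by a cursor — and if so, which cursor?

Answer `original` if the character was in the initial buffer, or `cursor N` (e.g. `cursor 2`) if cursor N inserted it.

Answer: cursor 3

Derivation:
After op 1 (insert('q')): buffer="yjznqfqrqagkm" (len 13), cursors c1@5 c2@7 c3@9, authorship ....1.2.3....
After op 2 (delete): buffer="yjznfragkm" (len 10), cursors c1@4 c2@5 c3@6, authorship ..........
After op 3 (move_right): buffer="yjznfragkm" (len 10), cursors c1@5 c2@6 c3@7, authorship ..........
After op 4 (insert('r')): buffer="yjznfrrrargkm" (len 13), cursors c1@6 c2@8 c3@10, authorship .....1.2.3...
After op 5 (insert('a')): buffer="yjznfrarraaragkm" (len 16), cursors c1@7 c2@10 c3@13, authorship .....11.22.33...
After op 6 (move_left): buffer="yjznfrarraaragkm" (len 16), cursors c1@6 c2@9 c3@12, authorship .....11.22.33...
Authorship (.=original, N=cursor N): . . . . . 1 1 . 2 2 . 3 3 . . .
Index 11: author = 3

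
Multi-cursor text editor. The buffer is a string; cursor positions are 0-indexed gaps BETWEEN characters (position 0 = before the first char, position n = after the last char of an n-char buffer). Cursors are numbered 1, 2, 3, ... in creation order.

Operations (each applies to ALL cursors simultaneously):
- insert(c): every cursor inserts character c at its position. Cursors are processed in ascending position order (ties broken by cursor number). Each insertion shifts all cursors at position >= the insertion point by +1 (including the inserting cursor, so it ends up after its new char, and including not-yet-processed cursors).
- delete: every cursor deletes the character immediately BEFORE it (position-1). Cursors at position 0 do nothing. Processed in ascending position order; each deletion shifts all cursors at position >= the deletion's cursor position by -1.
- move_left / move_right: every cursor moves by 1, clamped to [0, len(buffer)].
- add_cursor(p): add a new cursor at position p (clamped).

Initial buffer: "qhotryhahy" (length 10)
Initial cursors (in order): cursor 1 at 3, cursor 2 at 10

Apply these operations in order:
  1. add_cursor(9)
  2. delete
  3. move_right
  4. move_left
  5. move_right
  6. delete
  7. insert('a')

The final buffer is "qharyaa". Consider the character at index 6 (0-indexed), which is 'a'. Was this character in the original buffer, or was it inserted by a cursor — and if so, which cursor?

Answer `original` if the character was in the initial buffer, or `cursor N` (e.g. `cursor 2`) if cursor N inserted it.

After op 1 (add_cursor(9)): buffer="qhotryhahy" (len 10), cursors c1@3 c3@9 c2@10, authorship ..........
After op 2 (delete): buffer="qhtryha" (len 7), cursors c1@2 c2@7 c3@7, authorship .......
After op 3 (move_right): buffer="qhtryha" (len 7), cursors c1@3 c2@7 c3@7, authorship .......
After op 4 (move_left): buffer="qhtryha" (len 7), cursors c1@2 c2@6 c3@6, authorship .......
After op 5 (move_right): buffer="qhtryha" (len 7), cursors c1@3 c2@7 c3@7, authorship .......
After op 6 (delete): buffer="qhry" (len 4), cursors c1@2 c2@4 c3@4, authorship ....
After op 7 (insert('a')): buffer="qharyaa" (len 7), cursors c1@3 c2@7 c3@7, authorship ..1..23
Authorship (.=original, N=cursor N): . . 1 . . 2 3
Index 6: author = 3

Answer: cursor 3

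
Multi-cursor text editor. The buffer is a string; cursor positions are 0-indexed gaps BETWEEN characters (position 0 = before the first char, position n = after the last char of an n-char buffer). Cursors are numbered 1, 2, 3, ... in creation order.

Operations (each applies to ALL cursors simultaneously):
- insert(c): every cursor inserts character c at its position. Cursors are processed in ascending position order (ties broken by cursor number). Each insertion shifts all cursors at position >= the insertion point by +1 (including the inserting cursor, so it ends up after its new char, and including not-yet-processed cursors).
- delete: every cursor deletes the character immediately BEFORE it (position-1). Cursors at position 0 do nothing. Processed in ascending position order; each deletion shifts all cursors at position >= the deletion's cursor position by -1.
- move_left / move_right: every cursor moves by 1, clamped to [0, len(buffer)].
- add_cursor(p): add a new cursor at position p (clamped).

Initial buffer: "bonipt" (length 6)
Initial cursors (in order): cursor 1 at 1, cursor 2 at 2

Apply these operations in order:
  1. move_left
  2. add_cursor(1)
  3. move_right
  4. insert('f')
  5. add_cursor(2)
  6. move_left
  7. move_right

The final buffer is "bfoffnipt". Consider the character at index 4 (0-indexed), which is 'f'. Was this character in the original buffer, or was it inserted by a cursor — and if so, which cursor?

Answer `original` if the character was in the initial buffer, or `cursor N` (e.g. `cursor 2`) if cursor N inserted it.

After op 1 (move_left): buffer="bonipt" (len 6), cursors c1@0 c2@1, authorship ......
After op 2 (add_cursor(1)): buffer="bonipt" (len 6), cursors c1@0 c2@1 c3@1, authorship ......
After op 3 (move_right): buffer="bonipt" (len 6), cursors c1@1 c2@2 c3@2, authorship ......
After op 4 (insert('f')): buffer="bfoffnipt" (len 9), cursors c1@2 c2@5 c3@5, authorship .1.23....
After op 5 (add_cursor(2)): buffer="bfoffnipt" (len 9), cursors c1@2 c4@2 c2@5 c3@5, authorship .1.23....
After op 6 (move_left): buffer="bfoffnipt" (len 9), cursors c1@1 c4@1 c2@4 c3@4, authorship .1.23....
After op 7 (move_right): buffer="bfoffnipt" (len 9), cursors c1@2 c4@2 c2@5 c3@5, authorship .1.23....
Authorship (.=original, N=cursor N): . 1 . 2 3 . . . .
Index 4: author = 3

Answer: cursor 3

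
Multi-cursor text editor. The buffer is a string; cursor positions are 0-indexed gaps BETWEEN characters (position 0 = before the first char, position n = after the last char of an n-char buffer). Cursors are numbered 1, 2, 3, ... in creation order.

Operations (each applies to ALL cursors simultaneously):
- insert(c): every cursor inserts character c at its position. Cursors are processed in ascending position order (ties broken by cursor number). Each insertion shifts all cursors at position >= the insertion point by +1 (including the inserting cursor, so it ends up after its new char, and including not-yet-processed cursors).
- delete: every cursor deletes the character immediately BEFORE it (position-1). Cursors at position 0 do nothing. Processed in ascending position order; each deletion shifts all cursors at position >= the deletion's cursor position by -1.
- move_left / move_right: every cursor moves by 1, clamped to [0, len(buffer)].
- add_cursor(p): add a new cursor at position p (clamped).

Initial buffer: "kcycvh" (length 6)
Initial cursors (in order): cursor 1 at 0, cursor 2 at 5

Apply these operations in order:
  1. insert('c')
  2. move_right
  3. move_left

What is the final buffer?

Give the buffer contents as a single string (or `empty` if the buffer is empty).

After op 1 (insert('c')): buffer="ckcycvch" (len 8), cursors c1@1 c2@7, authorship 1.....2.
After op 2 (move_right): buffer="ckcycvch" (len 8), cursors c1@2 c2@8, authorship 1.....2.
After op 3 (move_left): buffer="ckcycvch" (len 8), cursors c1@1 c2@7, authorship 1.....2.

Answer: ckcycvch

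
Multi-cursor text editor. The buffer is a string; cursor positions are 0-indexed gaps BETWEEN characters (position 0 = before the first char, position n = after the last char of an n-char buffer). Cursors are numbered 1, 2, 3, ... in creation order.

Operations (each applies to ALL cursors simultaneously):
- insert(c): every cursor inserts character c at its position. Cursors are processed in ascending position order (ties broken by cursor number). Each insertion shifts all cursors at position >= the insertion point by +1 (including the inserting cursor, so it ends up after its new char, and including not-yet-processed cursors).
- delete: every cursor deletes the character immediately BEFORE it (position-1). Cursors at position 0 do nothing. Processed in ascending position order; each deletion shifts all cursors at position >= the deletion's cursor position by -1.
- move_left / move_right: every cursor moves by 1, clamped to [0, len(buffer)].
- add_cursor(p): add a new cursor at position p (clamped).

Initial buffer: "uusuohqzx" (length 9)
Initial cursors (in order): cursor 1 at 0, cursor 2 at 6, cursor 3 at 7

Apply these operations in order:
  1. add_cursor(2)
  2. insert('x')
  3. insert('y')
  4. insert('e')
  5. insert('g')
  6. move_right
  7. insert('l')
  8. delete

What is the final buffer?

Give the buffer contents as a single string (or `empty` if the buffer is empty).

Answer: xyeguuxyegsuohxyegqxyegzx

Derivation:
After op 1 (add_cursor(2)): buffer="uusuohqzx" (len 9), cursors c1@0 c4@2 c2@6 c3@7, authorship .........
After op 2 (insert('x')): buffer="xuuxsuohxqxzx" (len 13), cursors c1@1 c4@4 c2@9 c3@11, authorship 1..4....2.3..
After op 3 (insert('y')): buffer="xyuuxysuohxyqxyzx" (len 17), cursors c1@2 c4@6 c2@12 c3@15, authorship 11..44....22.33..
After op 4 (insert('e')): buffer="xyeuuxyesuohxyeqxyezx" (len 21), cursors c1@3 c4@8 c2@15 c3@19, authorship 111..444....222.333..
After op 5 (insert('g')): buffer="xyeguuxyegsuohxyegqxyegzx" (len 25), cursors c1@4 c4@10 c2@18 c3@23, authorship 1111..4444....2222.3333..
After op 6 (move_right): buffer="xyeguuxyegsuohxyegqxyegzx" (len 25), cursors c1@5 c4@11 c2@19 c3@24, authorship 1111..4444....2222.3333..
After op 7 (insert('l')): buffer="xyeguluxyegsluohxyegqlxyegzlx" (len 29), cursors c1@6 c4@13 c2@22 c3@28, authorship 1111.1.4444.4...2222.23333.3.
After op 8 (delete): buffer="xyeguuxyegsuohxyegqxyegzx" (len 25), cursors c1@5 c4@11 c2@19 c3@24, authorship 1111..4444....2222.3333..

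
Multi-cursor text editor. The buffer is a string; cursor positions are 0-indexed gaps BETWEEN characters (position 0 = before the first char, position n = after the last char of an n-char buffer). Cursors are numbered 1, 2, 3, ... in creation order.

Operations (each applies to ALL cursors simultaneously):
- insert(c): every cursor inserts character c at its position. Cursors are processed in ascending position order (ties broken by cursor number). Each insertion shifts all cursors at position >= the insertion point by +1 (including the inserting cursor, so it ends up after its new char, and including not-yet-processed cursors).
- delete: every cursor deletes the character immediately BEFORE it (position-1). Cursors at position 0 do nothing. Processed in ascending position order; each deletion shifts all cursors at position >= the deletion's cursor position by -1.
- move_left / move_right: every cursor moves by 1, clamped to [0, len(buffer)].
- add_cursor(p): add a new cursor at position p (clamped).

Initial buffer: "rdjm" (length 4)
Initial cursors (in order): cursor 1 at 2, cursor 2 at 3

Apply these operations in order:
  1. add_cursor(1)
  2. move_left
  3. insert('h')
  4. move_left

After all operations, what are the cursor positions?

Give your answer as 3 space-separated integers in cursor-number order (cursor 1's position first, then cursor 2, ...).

After op 1 (add_cursor(1)): buffer="rdjm" (len 4), cursors c3@1 c1@2 c2@3, authorship ....
After op 2 (move_left): buffer="rdjm" (len 4), cursors c3@0 c1@1 c2@2, authorship ....
After op 3 (insert('h')): buffer="hrhdhjm" (len 7), cursors c3@1 c1@3 c2@5, authorship 3.1.2..
After op 4 (move_left): buffer="hrhdhjm" (len 7), cursors c3@0 c1@2 c2@4, authorship 3.1.2..

Answer: 2 4 0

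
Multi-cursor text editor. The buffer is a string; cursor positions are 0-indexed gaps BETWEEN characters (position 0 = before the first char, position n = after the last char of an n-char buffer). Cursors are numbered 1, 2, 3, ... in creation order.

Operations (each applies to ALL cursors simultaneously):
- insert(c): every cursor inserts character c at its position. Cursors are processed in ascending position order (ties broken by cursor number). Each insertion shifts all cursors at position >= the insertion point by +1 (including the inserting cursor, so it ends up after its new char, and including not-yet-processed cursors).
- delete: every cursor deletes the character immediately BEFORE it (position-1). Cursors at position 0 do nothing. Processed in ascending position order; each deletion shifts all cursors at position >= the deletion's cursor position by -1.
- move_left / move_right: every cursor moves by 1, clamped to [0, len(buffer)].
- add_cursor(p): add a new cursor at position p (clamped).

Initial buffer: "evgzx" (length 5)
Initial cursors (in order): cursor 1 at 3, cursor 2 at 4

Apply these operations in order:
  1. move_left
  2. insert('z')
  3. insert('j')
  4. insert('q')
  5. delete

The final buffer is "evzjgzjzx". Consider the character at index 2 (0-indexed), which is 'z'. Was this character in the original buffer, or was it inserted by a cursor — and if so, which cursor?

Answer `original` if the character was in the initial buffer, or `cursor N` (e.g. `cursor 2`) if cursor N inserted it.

After op 1 (move_left): buffer="evgzx" (len 5), cursors c1@2 c2@3, authorship .....
After op 2 (insert('z')): buffer="evzgzzx" (len 7), cursors c1@3 c2@5, authorship ..1.2..
After op 3 (insert('j')): buffer="evzjgzjzx" (len 9), cursors c1@4 c2@7, authorship ..11.22..
After op 4 (insert('q')): buffer="evzjqgzjqzx" (len 11), cursors c1@5 c2@9, authorship ..111.222..
After op 5 (delete): buffer="evzjgzjzx" (len 9), cursors c1@4 c2@7, authorship ..11.22..
Authorship (.=original, N=cursor N): . . 1 1 . 2 2 . .
Index 2: author = 1

Answer: cursor 1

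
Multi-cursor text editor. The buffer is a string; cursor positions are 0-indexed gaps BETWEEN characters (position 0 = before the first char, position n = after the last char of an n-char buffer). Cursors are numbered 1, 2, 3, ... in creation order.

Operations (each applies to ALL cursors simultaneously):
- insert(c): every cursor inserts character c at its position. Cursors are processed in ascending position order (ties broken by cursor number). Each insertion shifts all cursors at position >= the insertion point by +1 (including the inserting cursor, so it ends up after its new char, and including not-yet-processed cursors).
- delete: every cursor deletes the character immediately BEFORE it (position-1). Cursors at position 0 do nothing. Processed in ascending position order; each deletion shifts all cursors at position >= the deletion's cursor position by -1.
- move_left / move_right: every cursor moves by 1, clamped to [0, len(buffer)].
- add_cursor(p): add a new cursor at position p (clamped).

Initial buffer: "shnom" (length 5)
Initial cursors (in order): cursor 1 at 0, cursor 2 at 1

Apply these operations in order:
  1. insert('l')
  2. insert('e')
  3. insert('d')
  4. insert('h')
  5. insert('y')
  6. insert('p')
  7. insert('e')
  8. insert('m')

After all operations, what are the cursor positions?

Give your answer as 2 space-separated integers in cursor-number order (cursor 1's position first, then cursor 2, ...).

Answer: 8 17

Derivation:
After op 1 (insert('l')): buffer="lslhnom" (len 7), cursors c1@1 c2@3, authorship 1.2....
After op 2 (insert('e')): buffer="leslehnom" (len 9), cursors c1@2 c2@5, authorship 11.22....
After op 3 (insert('d')): buffer="ledsledhnom" (len 11), cursors c1@3 c2@7, authorship 111.222....
After op 4 (insert('h')): buffer="ledhsledhhnom" (len 13), cursors c1@4 c2@9, authorship 1111.2222....
After op 5 (insert('y')): buffer="ledhysledhyhnom" (len 15), cursors c1@5 c2@11, authorship 11111.22222....
After op 6 (insert('p')): buffer="ledhypsledhyphnom" (len 17), cursors c1@6 c2@13, authorship 111111.222222....
After op 7 (insert('e')): buffer="ledhypesledhypehnom" (len 19), cursors c1@7 c2@15, authorship 1111111.2222222....
After op 8 (insert('m')): buffer="ledhypemsledhypemhnom" (len 21), cursors c1@8 c2@17, authorship 11111111.22222222....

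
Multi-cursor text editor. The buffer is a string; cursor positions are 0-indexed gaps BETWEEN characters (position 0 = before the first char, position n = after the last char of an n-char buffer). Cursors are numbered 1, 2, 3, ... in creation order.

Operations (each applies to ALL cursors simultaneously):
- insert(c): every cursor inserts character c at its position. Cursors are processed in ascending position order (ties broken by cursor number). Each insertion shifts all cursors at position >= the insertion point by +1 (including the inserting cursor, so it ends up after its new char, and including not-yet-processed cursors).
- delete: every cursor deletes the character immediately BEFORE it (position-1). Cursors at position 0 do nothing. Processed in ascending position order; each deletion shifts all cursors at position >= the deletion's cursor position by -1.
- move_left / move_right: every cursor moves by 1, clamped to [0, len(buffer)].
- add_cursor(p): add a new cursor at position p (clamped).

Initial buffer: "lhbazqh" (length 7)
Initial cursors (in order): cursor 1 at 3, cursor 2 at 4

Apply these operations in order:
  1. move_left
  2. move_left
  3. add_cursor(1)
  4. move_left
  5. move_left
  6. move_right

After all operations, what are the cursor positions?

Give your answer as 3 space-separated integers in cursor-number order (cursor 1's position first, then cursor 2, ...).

After op 1 (move_left): buffer="lhbazqh" (len 7), cursors c1@2 c2@3, authorship .......
After op 2 (move_left): buffer="lhbazqh" (len 7), cursors c1@1 c2@2, authorship .......
After op 3 (add_cursor(1)): buffer="lhbazqh" (len 7), cursors c1@1 c3@1 c2@2, authorship .......
After op 4 (move_left): buffer="lhbazqh" (len 7), cursors c1@0 c3@0 c2@1, authorship .......
After op 5 (move_left): buffer="lhbazqh" (len 7), cursors c1@0 c2@0 c3@0, authorship .......
After op 6 (move_right): buffer="lhbazqh" (len 7), cursors c1@1 c2@1 c3@1, authorship .......

Answer: 1 1 1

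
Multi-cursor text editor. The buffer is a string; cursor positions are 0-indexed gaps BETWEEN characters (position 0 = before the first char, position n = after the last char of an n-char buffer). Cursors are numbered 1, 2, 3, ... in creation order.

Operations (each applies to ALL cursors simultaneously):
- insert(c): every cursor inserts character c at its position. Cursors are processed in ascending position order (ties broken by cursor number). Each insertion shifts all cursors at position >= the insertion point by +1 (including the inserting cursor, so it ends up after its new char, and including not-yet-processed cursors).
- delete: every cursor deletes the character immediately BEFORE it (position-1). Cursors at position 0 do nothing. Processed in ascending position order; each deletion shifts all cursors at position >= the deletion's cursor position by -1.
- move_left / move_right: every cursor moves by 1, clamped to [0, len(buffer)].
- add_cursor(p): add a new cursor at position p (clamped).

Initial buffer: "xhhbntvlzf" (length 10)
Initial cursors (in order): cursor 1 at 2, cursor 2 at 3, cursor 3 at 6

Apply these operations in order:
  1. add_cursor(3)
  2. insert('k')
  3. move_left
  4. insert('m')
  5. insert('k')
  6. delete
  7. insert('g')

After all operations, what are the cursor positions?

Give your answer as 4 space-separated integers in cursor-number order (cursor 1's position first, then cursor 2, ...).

Answer: 4 11 17 11

Derivation:
After op 1 (add_cursor(3)): buffer="xhhbntvlzf" (len 10), cursors c1@2 c2@3 c4@3 c3@6, authorship ..........
After op 2 (insert('k')): buffer="xhkhkkbntkvlzf" (len 14), cursors c1@3 c2@6 c4@6 c3@10, authorship ..1.24...3....
After op 3 (move_left): buffer="xhkhkkbntkvlzf" (len 14), cursors c1@2 c2@5 c4@5 c3@9, authorship ..1.24...3....
After op 4 (insert('m')): buffer="xhmkhkmmkbntmkvlzf" (len 18), cursors c1@3 c2@8 c4@8 c3@13, authorship ..11.2244...33....
After op 5 (insert('k')): buffer="xhmkkhkmmkkkbntmkkvlzf" (len 22), cursors c1@4 c2@11 c4@11 c3@17, authorship ..111.224244...333....
After op 6 (delete): buffer="xhmkhkmmkbntmkvlzf" (len 18), cursors c1@3 c2@8 c4@8 c3@13, authorship ..11.2244...33....
After op 7 (insert('g')): buffer="xhmgkhkmmggkbntmgkvlzf" (len 22), cursors c1@4 c2@11 c4@11 c3@17, authorship ..111.224244...333....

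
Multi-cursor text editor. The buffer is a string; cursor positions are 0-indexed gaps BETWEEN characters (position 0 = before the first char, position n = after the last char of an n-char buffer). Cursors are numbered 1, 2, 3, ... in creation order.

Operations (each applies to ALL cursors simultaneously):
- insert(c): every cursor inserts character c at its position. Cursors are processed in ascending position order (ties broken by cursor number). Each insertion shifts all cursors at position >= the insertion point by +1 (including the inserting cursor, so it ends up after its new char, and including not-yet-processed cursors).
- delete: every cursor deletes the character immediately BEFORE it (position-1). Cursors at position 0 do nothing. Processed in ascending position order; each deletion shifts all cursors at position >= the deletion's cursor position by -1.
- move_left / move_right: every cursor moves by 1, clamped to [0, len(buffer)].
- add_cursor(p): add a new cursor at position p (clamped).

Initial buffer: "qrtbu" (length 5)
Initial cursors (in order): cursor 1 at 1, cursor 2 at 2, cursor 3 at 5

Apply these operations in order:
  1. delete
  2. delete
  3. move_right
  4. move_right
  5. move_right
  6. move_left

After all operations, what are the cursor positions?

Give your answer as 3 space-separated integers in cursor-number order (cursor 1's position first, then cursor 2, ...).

After op 1 (delete): buffer="tb" (len 2), cursors c1@0 c2@0 c3@2, authorship ..
After op 2 (delete): buffer="t" (len 1), cursors c1@0 c2@0 c3@1, authorship .
After op 3 (move_right): buffer="t" (len 1), cursors c1@1 c2@1 c3@1, authorship .
After op 4 (move_right): buffer="t" (len 1), cursors c1@1 c2@1 c3@1, authorship .
After op 5 (move_right): buffer="t" (len 1), cursors c1@1 c2@1 c3@1, authorship .
After op 6 (move_left): buffer="t" (len 1), cursors c1@0 c2@0 c3@0, authorship .

Answer: 0 0 0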